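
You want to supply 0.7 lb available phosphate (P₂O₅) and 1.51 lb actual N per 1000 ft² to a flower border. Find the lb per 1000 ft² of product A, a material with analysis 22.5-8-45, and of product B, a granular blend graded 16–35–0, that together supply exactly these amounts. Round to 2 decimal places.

With a, b = lb per 1000 ft² of product A and product B:
P₂O₅: 0.08·a + 0.35·b = 0.7
N: 0.225·a + 0.16·b = 1.51
Eliminate b: (row1) − 0.35/0.16·(row2) → -0.412187·a = -2.60313, so a = 6.31539.
Then b = (1.51 − 0.225·6.31539) / 0.16 = 0.556482.

6.32 lb product A, 0.56 lb product B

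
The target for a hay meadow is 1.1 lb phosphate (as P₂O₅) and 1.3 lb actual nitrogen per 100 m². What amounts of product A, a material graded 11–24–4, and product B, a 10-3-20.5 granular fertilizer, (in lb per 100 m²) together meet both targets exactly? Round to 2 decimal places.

3.43 lb product A, 9.23 lb product B

With a, b = lb per 100 m² of product A and product B:
P₂O₅: 0.24·a + 0.03·b = 1.1
N: 0.11·a + 0.1·b = 1.3
Eliminate a: (row1) − 0.24/0.11·(row2) → -0.188182·b = -1.73636, so b = 9.22705.
Back-substitute: a = (1.1 − 0.03·9.22705) / 0.24 = 3.42995.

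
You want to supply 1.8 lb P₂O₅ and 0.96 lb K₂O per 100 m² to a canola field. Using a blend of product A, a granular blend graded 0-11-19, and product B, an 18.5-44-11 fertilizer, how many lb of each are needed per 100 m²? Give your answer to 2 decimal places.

Let a = lb of product A, b = lb of product B (per 100 m²).
P₂O₅: 0.11·a + 0.44·b = 1.8
K₂O: 0.19·a + 0.11·b = 0.96
Eliminate a: (row1) − 0.11/0.19·(row2) → 0.376316·b = 1.24421, so b = 3.30629.
Back-substitute: a = (1.8 − 0.44·3.30629) / 0.11 = 3.13846.

3.14 lb product A, 3.31 lb product B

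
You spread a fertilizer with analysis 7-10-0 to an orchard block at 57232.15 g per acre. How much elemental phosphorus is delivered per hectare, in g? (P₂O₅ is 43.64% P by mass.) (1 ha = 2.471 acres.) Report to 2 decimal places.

6171.60 g P per hectare

P₂O₅ per acre = 57232.15 × 10% = 5723.22 g.
Elemental P = 5723.22 × 0.4364 = 2497.61 g per acre.
Convert to per hectare: 2497.61 × 2.471 = 6171.597 g.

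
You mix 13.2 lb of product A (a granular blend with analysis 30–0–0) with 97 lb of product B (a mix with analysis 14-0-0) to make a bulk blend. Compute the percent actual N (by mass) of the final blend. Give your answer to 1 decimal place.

Total mass = 13.2 + 97 = 110.2 lb.
N mass = 30%×13.2 + 14%×97 = 17.54 lb.
% N = 17.54 / 110.2 = 15.9165%.

15.9% N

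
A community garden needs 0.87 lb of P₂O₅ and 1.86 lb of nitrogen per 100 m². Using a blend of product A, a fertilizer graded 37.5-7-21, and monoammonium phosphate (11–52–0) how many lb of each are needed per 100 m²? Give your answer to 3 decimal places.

With a, b = lb per 100 m² of product A and monoammonium phosphate:
P₂O₅: 0.07·a + 0.52·b = 0.87
N: 0.375·a + 0.11·b = 1.86
Eliminate a: (row1) − 0.07/0.375·(row2) → 0.499467·b = 0.5228, so b = 1.04672.
Back-substitute: a = (0.87 − 0.52·1.04672) / 0.07 = 4.65296.

4.653 lb product A, 1.047 lb monoammonium phosphate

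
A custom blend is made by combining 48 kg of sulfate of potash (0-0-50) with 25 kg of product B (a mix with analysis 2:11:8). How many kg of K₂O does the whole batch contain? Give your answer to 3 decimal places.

26.000 kg K₂O

K₂O mass = 50%×48 + 8%×25 = 26 kg.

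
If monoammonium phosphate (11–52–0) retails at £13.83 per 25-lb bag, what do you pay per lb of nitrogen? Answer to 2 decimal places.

£5.03 per lb N

N in bag = 25 × 11% = 2.75 lb.
Cost per lb N = £13.83 / 2.75 = £5.0291.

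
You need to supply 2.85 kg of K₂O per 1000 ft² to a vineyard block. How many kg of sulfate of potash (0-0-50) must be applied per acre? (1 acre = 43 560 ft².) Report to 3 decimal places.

Product per 1000 ft² = 2.85 / 50% = 5.7 kg.
Convert to per acre: 5.7 × 43.56 = 248.292 kg.

248.292 kg of product per acre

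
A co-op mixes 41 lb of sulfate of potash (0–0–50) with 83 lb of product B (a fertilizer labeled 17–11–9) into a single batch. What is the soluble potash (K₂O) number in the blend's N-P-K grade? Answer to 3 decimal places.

Total mass = 41 + 83 = 124 lb.
K₂O mass = 50%×41 + 9%×83 = 27.97 lb.
% K₂O = 27.97 / 124 = 22.55645%.

22.556% K₂O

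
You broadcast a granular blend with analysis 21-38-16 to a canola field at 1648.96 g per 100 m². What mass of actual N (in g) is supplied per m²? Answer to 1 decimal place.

nitrogen per 100 m² = 1648.96 × 21% = 346.282 g.
Convert to per m²: 346.282 × 0.01 = 3.46282 g.

3.5 g N per sq m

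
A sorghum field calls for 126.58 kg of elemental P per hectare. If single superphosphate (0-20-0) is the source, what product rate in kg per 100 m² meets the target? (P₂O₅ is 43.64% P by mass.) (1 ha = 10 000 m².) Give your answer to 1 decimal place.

14.5 kg of product per hundred sq m

As P₂O₅: 126.58 / 0.4364 = 290.055 kg per hectare.
Product per hectare = 290.055 / 20% = 1450.27 kg.
Convert to per 100 m²: 1450.27 × 0.01 = 14.5027 kg.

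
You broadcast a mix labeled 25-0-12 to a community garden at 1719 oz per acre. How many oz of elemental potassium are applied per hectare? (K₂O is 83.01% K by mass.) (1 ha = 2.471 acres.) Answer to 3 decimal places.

423.117 oz K per hectare

K₂O per acre = 1719 × 12% = 206.28 oz.
Elemental K = 206.28 × 0.8301 = 171.233 oz per acre.
Convert to per hectare: 171.233 × 2.471 = 423.1168 oz.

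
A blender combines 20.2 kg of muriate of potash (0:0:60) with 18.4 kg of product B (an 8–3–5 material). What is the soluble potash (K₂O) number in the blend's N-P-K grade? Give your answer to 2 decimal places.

Total mass = 20.2 + 18.4 = 38.6 kg.
K₂O mass = 60%×20.2 + 5%×18.4 = 13.04 kg.
% K₂O = 13.04 / 38.6 = 33.7824%.

33.78% K₂O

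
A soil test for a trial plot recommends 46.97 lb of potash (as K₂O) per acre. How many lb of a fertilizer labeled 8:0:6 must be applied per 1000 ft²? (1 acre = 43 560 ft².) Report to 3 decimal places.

17.971 lb of product per thousand sq ft

Product per acre = 46.97 / 6% = 782.833 lb.
Convert to per 1000 ft²: 782.833 × 0.0229568 = 17.9714 lb.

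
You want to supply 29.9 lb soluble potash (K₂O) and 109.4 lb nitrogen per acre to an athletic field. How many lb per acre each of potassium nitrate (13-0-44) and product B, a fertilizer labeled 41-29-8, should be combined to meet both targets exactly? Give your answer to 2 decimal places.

20.63 lb potassium nitrate, 260.29 lb product B

With a, b = lb per acre of potassium nitrate and product B:
K₂O: 0.44·a + 0.08·b = 29.9
N: 0.13·a + 0.41·b = 109.4
Eliminate a: (row1) − 0.44/0.13·(row2) → -1.30769·b = -340.377, so b = 260.288.
Back-substitute: a = (29.9 − 0.08·260.288) / 0.44 = 20.6294.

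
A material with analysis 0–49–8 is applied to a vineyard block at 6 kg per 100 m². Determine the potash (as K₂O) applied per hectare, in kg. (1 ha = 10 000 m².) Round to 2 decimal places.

48.00 kg K₂O per hectare

K₂O per 100 m² = 6 × 8% = 0.48 kg.
Convert to per hectare: 0.48 × 100 = 48 kg.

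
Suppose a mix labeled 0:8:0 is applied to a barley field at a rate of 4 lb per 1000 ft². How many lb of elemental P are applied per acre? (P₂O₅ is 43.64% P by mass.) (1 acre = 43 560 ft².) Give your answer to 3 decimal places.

P₂O₅ per 1000 ft² = 4 × 8% = 0.32 lb.
Elemental P = 0.32 × 0.4364 = 0.139648 lb per 1000 ft².
Convert to per acre: 0.139648 × 43.56 = 6.08307 lb.

6.083 lb P per acre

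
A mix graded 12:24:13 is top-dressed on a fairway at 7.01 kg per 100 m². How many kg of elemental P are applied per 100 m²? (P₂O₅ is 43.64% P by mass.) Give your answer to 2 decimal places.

0.73 kg P per hundred sq m

P₂O₅ per 100 m² = 7.01 × 24% = 1.6824 kg.
Elemental P = 1.6824 × 0.4364 = 0.734199 kg per 100 m².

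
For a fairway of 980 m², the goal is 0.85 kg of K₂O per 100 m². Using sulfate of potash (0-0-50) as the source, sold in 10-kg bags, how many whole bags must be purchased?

Product per 100 m² = 0.85 / 50% = 1.7 kg.
Total product = 1.7 × 980 / 100 = 16.66 kg.
Bags = ⌈16.66 / 10⌉ = 2.

2 bags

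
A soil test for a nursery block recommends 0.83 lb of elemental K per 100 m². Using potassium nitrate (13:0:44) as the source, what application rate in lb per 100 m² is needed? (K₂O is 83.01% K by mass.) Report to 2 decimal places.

2.27 lb of product per hundred sq m

As K₂O: 0.83 / 0.8301 = 0.99988 lb per 100 m².
Product per 100 m² = 0.99988 / 44% = 2.27245 lb.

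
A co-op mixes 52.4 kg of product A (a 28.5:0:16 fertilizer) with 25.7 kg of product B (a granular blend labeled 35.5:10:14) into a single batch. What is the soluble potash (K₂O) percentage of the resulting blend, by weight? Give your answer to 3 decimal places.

15.342% K₂O

Total mass = 52.4 + 25.7 = 78.1 kg.
K₂O mass = 16%×52.4 + 14%×25.7 = 11.982 kg.
% K₂O = 11.982 / 78.1 = 15.3419%.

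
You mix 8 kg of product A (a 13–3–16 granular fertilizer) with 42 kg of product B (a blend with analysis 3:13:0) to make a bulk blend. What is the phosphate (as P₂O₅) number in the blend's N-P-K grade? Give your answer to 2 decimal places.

Total mass = 8 + 42 = 50 kg.
P₂O₅ mass = 3%×8 + 13%×42 = 5.7 kg.
% P₂O₅ = 5.7 / 50 = 11.4%.

11.40% P₂O₅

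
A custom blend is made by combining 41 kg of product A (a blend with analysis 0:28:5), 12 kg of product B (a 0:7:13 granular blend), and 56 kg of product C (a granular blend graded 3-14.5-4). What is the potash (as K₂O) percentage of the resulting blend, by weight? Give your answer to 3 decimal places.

5.367% K₂O

Total mass = 41 + 12 + 56 = 109 kg.
K₂O mass = 5%×41 + 13%×12 + 4%×56 = 5.85 kg.
% K₂O = 5.85 / 109 = 5.36697%.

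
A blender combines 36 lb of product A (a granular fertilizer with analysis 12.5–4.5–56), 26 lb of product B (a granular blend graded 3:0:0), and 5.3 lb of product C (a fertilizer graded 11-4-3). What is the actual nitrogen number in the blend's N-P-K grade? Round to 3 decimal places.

Total mass = 36 + 26 + 5.3 = 67.3 lb.
N mass = 12.5%×36 + 3%×26 + 11%×5.3 = 5.863 lb.
% N = 5.863 / 67.3 = 8.71174%.

8.712% N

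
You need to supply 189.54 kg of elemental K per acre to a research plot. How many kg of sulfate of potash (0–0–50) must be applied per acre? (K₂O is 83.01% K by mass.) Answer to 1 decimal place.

456.7 kg of product per acre

As K₂O: 189.54 / 0.8301 = 228.334 kg per acre.
Product per acre = 228.334 / 50% = 456.668 kg.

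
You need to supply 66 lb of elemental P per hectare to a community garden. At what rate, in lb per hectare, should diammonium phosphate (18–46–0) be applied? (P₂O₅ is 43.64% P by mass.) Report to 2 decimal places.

As P₂O₅: 66 / 0.4364 = 151.237 lb per hectare.
Product per hectare = 151.237 / 46% = 328.777 lb.

328.78 lb of product per hectare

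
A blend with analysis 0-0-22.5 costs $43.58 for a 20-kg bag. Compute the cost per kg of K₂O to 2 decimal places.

$9.68 per kg K₂O

K₂O in bag = 20 × 22.5% = 4.5 kg.
Cost per kg K₂O = $43.58 / 4.5 = $9.6844.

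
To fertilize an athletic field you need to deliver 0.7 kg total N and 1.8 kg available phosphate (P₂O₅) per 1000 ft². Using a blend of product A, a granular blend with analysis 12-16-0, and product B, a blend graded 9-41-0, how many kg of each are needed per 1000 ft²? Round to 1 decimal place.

3.6 kg product A, 3.0 kg product B

Let a = kg of product A, b = kg of product B (per 1000 ft²).
N: 0.12·a + 0.09·b = 0.7
P₂O₅: 0.16·a + 0.41·b = 1.8
Eliminate b: (row1) − 0.09/0.41·(row2) → 0.084878·a = 0.304878, so a = 3.59195.
Then b = (1.8 − 0.16·3.59195) / 0.41 = 2.98851.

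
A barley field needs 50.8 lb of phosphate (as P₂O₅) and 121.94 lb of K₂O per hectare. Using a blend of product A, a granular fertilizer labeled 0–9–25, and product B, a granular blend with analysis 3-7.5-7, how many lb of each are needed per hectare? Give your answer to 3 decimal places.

448.956 lb product A, 138.586 lb product B

Let a = lb of product A, b = lb of product B (per hectare).
P₂O₅: 0.09·a + 0.075·b = 50.8
K₂O: 0.25·a + 0.07·b = 121.94
Solving simultaneously: a = 448.9558, b = 138.5863.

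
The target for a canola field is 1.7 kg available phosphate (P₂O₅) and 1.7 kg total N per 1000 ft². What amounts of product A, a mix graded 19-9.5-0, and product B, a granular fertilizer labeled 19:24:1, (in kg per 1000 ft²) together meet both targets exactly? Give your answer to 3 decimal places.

3.085 kg product A, 5.862 kg product B

Let a = kg of product A, b = kg of product B (per 1000 ft²).
P₂O₅: 0.095·a + 0.24·b = 1.7
N: 0.19·a + 0.19·b = 1.7
Eliminate a: (row1) − 0.095/0.19·(row2) → 0.145·b = 0.85, so b = 5.86207.
Back-substitute: a = (1.7 − 0.24·5.86207) / 0.095 = 3.0853.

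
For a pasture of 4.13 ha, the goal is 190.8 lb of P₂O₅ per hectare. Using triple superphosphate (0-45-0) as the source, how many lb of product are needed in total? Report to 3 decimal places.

Product per hectare = 190.8 / 45% = 424 lb.
Total product = 424 × 4.13 = 1751.12 lb.

1751.120 lb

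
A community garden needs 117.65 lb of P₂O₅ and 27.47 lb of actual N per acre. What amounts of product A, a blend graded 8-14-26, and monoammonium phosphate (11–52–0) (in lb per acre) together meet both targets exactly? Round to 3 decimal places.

Per-acre balance (a = product A, b = monoammonium phosphate):
P₂O₅: 0.14·a + 0.52·b = 117.65
N: 0.08·a + 0.11·b = 27.47
From row1: a = (117.65 − 0.52·b) / 0.14.
Into row2: 0.08·(117.65 − 0.52·b)/0.14 + 0.11·b = 27.47 → b = 212.4504, a = 51.2557.

51.256 lb product A, 212.450 lb monoammonium phosphate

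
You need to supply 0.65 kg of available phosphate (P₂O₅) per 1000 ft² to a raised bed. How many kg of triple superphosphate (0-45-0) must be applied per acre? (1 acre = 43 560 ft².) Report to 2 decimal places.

Product per 1000 ft² = 0.65 / 45% = 1.44444 kg.
Convert to per acre: 1.44444 × 43.56 = 62.92 kg.

62.92 kg of product per acre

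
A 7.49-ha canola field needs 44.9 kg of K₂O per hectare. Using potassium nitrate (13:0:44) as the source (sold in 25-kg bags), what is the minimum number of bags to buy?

Product per hectare = 44.9 / 44% = 102.045 kg.
Total product = 102.045 × 7.49 = 764.32 kg.
Bags = ⌈764.32 / 25⌉ = 31.

31 bags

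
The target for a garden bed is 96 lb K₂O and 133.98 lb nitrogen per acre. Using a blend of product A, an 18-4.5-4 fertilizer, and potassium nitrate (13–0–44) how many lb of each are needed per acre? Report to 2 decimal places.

With a, b = lb per acre of product A and potassium nitrate:
K₂O: 0.04·a + 0.44·b = 96
N: 0.18·a + 0.13·b = 133.98
Eliminate b: (row1) − 0.44/0.13·(row2) → -0.569231·a = -357.471, so a = 627.989.
Then b = (133.98 − 0.18·627.989) / 0.13 = 161.092.

627.99 lb product A, 161.09 lb potassium nitrate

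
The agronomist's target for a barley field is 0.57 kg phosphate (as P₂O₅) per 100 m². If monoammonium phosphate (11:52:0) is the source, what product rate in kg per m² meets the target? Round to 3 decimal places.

0.011 kg of product per sq m

Product per 100 m² = 0.57 / 52% = 1.09615 kg.
Convert to per m²: 1.09615 × 0.01 = 0.0109615 kg.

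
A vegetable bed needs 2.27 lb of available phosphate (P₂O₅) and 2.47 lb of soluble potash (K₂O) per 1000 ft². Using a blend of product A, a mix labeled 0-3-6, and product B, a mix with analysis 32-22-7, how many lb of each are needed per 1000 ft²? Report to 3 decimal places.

34.640 lb product A, 5.595 lb product B

Let a = lb of product A, b = lb of product B (per 1000 ft²).
P₂O₅: 0.03·a + 0.22·b = 2.27
K₂O: 0.06·a + 0.07·b = 2.47
Eliminate a: (row1) − 0.03/0.06·(row2) → 0.185·b = 1.035, so b = 5.59459.
Back-substitute: a = (2.27 − 0.22·5.59459) / 0.03 = 34.6396.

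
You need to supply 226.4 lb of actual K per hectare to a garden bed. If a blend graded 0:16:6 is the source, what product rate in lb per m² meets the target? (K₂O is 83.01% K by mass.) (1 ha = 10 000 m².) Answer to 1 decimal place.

As K₂O: 226.4 / 0.8301 = 272.738 lb per hectare.
Product per hectare = 272.738 / 6% = 4545.64 lb.
Convert to per m²: 4545.64 × 0.0001 = 0.454564 lb.

0.5 lb of product per sq m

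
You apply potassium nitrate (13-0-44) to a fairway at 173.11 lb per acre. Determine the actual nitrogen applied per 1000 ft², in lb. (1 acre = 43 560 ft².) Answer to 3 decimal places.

0.517 lb N per thousand sq ft

nitrogen per acre = 173.11 × 13% = 22.5043 lb.
Convert to per 1000 ft²: 22.5043 × 0.0229568 = 0.516628 lb.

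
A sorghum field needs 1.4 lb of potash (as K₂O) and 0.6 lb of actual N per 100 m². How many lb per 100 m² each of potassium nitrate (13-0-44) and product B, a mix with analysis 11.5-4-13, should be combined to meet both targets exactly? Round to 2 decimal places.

2.46 lb potassium nitrate, 2.43 lb product B

Per-100 m² balance (a = potassium nitrate, b = product B):
K₂O: 0.44·a + 0.13·b = 1.4
N: 0.13·a + 0.115·b = 0.6
Eliminate a: (row1) − 0.44/0.13·(row2) → -0.259231·b = -0.630769, so b = 2.43323.
Back-substitute: a = (1.4 − 0.13·2.43323) / 0.44 = 2.46291.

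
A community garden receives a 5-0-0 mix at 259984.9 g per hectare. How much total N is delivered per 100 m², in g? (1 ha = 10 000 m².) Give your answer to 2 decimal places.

nitrogen per hectare = 259984.9 × 5% = 12999.2 g.
Convert to per 100 m²: 12999.2 × 0.01 = 129.992 g.

129.99 g N per hundred sq m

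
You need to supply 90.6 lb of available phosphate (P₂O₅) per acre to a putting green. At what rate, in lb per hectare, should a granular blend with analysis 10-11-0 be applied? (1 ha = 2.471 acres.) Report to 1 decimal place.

2035.2 lb of product per hectare

Product per acre = 90.6 / 11% = 823.636 lb.
Convert to per hectare: 823.636 × 2.471 = 2035.21 lb.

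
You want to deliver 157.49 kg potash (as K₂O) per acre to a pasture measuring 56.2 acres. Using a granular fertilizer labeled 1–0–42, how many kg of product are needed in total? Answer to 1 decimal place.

21073.7 kg

Product per acre = 157.49 / 42% = 374.976 kg.
Total product = 374.976 × 56.2 = 21073.66 kg.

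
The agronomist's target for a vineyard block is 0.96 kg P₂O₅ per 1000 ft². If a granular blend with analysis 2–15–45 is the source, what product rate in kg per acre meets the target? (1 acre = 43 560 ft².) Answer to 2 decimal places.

Product per 1000 ft² = 0.96 / 15% = 6.4 kg.
Convert to per acre: 6.4 × 43.56 = 278.784 kg.

278.78 kg of product per acre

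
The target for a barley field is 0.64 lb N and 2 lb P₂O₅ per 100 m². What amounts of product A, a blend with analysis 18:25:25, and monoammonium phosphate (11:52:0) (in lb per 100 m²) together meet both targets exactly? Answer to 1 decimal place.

With a, b = lb per 100 m² of product A and monoammonium phosphate:
N: 0.18·a + 0.11·b = 0.64
P₂O₅: 0.25·a + 0.52·b = 2
Solving simultaneously: a = 1.70651, b = 3.02572.

1.7 lb product A, 3.0 lb monoammonium phosphate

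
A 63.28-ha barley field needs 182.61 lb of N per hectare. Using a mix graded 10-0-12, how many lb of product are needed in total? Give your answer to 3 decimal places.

115555.608 lb

Product per hectare = 182.61 / 10% = 1826.1 lb.
Total product = 1826.1 × 63.28 = 115555.608 lb.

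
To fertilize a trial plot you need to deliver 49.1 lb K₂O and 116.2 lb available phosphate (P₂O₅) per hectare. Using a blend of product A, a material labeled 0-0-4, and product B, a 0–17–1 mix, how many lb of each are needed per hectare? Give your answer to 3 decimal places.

Per-hectare balance (a = product A, b = product B):
K₂O: 0.04·a + 0.01·b = 49.1
P₂O₅: 0·a + 0.17·b = 116.2
Solving simultaneously: a = 1056.6176, b = 683.5294.

1056.618 lb product A, 683.529 lb product B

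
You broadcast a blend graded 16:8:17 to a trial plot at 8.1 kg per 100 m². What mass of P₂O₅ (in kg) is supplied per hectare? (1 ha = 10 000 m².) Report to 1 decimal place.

P₂O₅ per 100 m² = 8.1 × 8% = 0.648 kg.
Convert to per hectare: 0.648 × 100 = 64.8 kg.

64.8 kg P₂O₅ per hectare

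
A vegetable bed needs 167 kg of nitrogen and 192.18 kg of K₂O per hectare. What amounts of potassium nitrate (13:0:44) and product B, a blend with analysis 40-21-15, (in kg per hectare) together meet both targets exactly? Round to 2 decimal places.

Let a = kg of potassium nitrate, b = kg of product B (per hectare).
N: 0.13·a + 0.4·b = 167
K₂O: 0.44·a + 0.15·b = 192.18
Eliminate a: (row1) − 0.13/0.44·(row2) → 0.355682·b = 110.22, so b = 309.882.
Back-substitute: a = (167 − 0.4·309.882) / 0.13 = 331.131.

331.13 kg potassium nitrate, 309.88 kg product B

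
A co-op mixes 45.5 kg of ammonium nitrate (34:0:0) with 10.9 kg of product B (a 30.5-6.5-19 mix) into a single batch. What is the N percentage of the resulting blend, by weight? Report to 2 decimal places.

33.32% N

Total mass = 45.5 + 10.9 = 56.4 kg.
N mass = 34%×45.5 + 30.5%×10.9 = 18.7945 kg.
% N = 18.7945 / 56.4 = 33.3236%.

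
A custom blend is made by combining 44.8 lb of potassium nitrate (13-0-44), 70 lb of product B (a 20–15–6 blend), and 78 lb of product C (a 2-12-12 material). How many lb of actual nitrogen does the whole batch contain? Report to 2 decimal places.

21.38 lb N

N mass = 13%×44.8 + 20%×70 + 2%×78 = 21.384 lb.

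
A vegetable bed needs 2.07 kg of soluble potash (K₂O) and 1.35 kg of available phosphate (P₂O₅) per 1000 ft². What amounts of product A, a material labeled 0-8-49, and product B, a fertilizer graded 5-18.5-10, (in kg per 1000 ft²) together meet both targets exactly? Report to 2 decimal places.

With a, b = kg per 1000 ft² of product A and product B:
K₂O: 0.49·a + 0.1·b = 2.07
P₂O₅: 0.08·a + 0.185·b = 1.35
Eliminate b: (row1) − 0.1/0.185·(row2) → 0.446757·a = 1.34027, so a = 3.
Then b = (1.35 − 0.08·3) / 0.185 = 6.

3.00 kg product A, 6.00 kg product B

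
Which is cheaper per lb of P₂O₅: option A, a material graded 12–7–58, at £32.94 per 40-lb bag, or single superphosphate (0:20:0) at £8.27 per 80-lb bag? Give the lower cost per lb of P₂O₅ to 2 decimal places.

£0.52 per lb P₂O₅ (single superphosphate)

option A: P₂O₅ per bag = 40 × 7% = 2.8 lb; cost = 32.94 / 2.8 = £11.7643/lb P₂O₅.
single superphosphate: P₂O₅ per bag = 80 × 20% = 16 lb; cost = 8.27 / 16 = £0.5169/lb P₂O₅.
single superphosphate is cheaper.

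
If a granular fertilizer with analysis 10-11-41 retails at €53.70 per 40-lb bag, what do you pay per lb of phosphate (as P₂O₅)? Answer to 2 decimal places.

P₂O₅ in bag = 40 × 11% = 4.4 lb.
Cost per lb P₂O₅ = €53.70 / 4.4 = €12.2045.

€12.20 per lb P₂O₅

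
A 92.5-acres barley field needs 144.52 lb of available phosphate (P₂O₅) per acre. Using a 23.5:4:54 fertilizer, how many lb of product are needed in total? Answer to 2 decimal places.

Product per acre = 144.52 / 4% = 3613 lb.
Total product = 3613 × 92.5 = 334202.5 lb.

334202.50 lb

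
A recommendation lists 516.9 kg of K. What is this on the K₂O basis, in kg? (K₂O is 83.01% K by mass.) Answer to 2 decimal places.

622.70 kg K₂O

K₂O = 516.9 / 0.8301 = 622.696 kg.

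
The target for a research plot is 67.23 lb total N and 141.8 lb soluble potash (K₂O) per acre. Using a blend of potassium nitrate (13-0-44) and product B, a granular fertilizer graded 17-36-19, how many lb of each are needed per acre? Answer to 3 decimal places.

Let a = lb of potassium nitrate, b = lb of product B (per acre).
N: 0.13·a + 0.17·b = 67.23
K₂O: 0.44·a + 0.19·b = 141.8
Solving simultaneously: a = 226.1936, b = 222.499002.

226.194 lb potassium nitrate, 222.499 lb product B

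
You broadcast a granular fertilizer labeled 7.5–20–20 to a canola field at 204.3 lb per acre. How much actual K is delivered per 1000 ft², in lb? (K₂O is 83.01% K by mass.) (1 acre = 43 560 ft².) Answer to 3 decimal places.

K₂O per acre = 204.3 × 20% = 40.86 lb.
Elemental K = 40.86 × 0.8301 = 33.9179 lb per acre.
Convert to per 1000 ft²: 33.9179 × 0.0229568 = 0.778648 lb.

0.779 lb K per thousand sq ft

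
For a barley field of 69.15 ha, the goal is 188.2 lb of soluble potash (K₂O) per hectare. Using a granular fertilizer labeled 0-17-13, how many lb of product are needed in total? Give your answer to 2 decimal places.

Product per hectare = 188.2 / 13% = 1447.69 lb.
Total product = 1447.69 × 69.15 = 100107.923 lb.

100107.92 lb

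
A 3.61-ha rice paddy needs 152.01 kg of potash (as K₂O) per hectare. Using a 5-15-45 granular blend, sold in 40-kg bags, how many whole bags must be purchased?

Product per hectare = 152.01 / 45% = 337.8 kg.
Total product = 337.8 × 3.61 = 1219.46 kg.
Bags = ⌈1219.46 / 40⌉ = 31.

31 bags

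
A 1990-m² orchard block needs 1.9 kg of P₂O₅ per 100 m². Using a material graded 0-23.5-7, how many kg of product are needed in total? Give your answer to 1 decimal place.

160.9 kg

Product per 100 m² = 1.9 / 23.5% = 8.08511 kg.
Total product = 8.08511 × 1990 / 100 = 160.894 kg.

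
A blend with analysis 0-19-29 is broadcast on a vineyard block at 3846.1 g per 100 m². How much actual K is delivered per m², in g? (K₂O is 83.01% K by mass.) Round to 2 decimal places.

9.26 g K per sq m

K₂O per 100 m² = 3846.1 × 29% = 1115.37 g.
Elemental K = 1115.37 × 0.8301 = 925.868 g per 100 m².
Convert to per m²: 925.868 × 0.01 = 9.25868 g.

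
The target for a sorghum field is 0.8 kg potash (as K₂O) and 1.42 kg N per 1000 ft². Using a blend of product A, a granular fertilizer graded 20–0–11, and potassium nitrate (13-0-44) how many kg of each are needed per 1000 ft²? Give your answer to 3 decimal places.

7.066 kg product A, 0.052 kg potassium nitrate

Per-1000 ft² balance (a = product A, b = potassium nitrate):
K₂O: 0.11·a + 0.44·b = 0.8
N: 0.2·a + 0.13·b = 1.42
From row1: a = (0.8 − 0.44·b) / 0.11.
Into row2: 0.2·(0.8 − 0.44·b)/0.11 + 0.13·b = 1.42 → b = 0.0515604, a = 7.06649.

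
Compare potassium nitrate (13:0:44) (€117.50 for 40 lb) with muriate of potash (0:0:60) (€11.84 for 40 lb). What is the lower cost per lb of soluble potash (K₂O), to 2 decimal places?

€0.49 per lb K₂O (muriate of potash)

potassium nitrate: K₂O per bag = 40 × 44% = 17.6 lb; cost = 117.50 / 17.6 = €6.6761/lb K₂O.
muriate of potash: K₂O per bag = 40 × 60% = 24 lb; cost = 11.84 / 24 = €0.4933/lb K₂O.
muriate of potash is cheaper.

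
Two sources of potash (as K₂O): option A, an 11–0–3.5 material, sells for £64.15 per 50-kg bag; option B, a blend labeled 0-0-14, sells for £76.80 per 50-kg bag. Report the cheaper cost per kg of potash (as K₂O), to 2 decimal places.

option A: K₂O per bag = 50 × 3.5% = 1.75 kg; cost = 64.15 / 1.75 = £36.6571/kg K₂O.
option B: K₂O per bag = 50 × 14% = 7 kg; cost = 76.80 / 7 = £10.9714/kg K₂O.
option B is cheaper.

£10.97 per kg K₂O (option B)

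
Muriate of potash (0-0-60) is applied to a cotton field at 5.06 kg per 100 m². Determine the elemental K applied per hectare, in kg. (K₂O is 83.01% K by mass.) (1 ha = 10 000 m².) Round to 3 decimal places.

K₂O per 100 m² = 5.06 × 60% = 3.036 kg.
Elemental K = 3.036 × 0.8301 = 2.52018 kg per 100 m².
Convert to per hectare: 2.52018 × 100 = 252.0184 kg.

252.018 kg K per hectare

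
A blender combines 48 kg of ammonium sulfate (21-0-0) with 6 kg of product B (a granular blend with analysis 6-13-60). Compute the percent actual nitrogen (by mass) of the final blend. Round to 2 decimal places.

Total mass = 48 + 6 = 54 kg.
N mass = 21%×48 + 6%×6 = 10.44 kg.
% N = 10.44 / 54 = 19.3333%.

19.33% N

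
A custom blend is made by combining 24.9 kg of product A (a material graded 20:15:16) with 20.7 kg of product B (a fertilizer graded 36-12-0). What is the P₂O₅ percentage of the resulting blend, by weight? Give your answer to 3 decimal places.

13.638% P₂O₅

Total mass = 24.9 + 20.7 = 45.6 kg.
P₂O₅ mass = 15%×24.9 + 12%×20.7 = 6.219 kg.
% P₂O₅ = 6.219 / 45.6 = 13.6382%.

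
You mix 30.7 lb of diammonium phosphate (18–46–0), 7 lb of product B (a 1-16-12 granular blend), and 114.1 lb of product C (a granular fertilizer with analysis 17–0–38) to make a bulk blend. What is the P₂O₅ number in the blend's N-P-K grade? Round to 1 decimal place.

Total mass = 30.7 + 7 + 114.1 = 151.8 lb.
P₂O₅ mass = 46%×30.7 + 16%×7 + 0%×114.1 = 15.242 lb.
% P₂O₅ = 15.242 / 151.8 = 10.0408%.

10.0% P₂O₅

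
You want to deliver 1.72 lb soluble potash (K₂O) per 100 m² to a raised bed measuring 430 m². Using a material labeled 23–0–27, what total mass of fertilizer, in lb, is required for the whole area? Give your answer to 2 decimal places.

27.39 lb

Product per 100 m² = 1.72 / 27% = 6.37037 lb.
Total product = 6.37037 × 430 / 100 = 27.3926 lb.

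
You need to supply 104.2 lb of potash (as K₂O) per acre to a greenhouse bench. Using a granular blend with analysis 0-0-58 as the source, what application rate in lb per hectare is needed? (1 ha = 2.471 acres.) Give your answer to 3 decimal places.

Product per acre = 104.2 / 58% = 179.655 lb.
Convert to per hectare: 179.655 × 2.471 = 443.9279 lb.

443.928 lb of product per hectare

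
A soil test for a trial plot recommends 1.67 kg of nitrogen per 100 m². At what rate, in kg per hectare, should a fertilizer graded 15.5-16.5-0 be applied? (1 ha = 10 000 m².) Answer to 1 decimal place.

1077.4 kg of product per hectare

Product per 100 m² = 1.67 / 15.5% = 10.7742 kg.
Convert to per hectare: 10.7742 × 100 = 1077.42 kg.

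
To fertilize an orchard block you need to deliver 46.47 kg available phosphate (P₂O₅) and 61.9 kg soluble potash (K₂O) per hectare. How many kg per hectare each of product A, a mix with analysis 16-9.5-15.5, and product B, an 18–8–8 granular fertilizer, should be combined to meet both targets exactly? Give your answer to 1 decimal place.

257.2 kg product A, 275.5 kg product B

Let a = kg of product A, b = kg of product B (per hectare).
P₂O₅: 0.095·a + 0.08·b = 46.47
K₂O: 0.155·a + 0.08·b = 61.9
Solving simultaneously: a = 257.167, b = 275.49.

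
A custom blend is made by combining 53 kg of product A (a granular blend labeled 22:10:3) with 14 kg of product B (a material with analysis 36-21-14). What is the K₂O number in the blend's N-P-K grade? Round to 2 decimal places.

5.30% K₂O

Total mass = 53 + 14 = 67 kg.
K₂O mass = 3%×53 + 14%×14 = 3.55 kg.
% K₂O = 3.55 / 67 = 5.29851%.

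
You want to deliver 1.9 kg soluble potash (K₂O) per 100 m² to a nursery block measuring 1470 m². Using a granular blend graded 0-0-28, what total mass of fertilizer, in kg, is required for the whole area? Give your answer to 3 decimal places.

99.750 kg

Product per 100 m² = 1.9 / 28% = 6.78571 kg.
Total product = 6.78571 × 1470 / 100 = 99.75 kg.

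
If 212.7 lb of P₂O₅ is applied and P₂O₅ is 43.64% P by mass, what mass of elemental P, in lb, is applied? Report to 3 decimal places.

92.822 lb P

P = 212.7 × 0.4364 = 92.8223 lb.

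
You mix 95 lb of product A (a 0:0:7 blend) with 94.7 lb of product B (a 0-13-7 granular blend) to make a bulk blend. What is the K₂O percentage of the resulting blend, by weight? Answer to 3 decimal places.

Total mass = 95 + 94.7 = 189.7 lb.
K₂O mass = 7%×95 + 7%×94.7 = 13.279 lb.
% K₂O = 13.279 / 189.7 = 7%.

7.000% K₂O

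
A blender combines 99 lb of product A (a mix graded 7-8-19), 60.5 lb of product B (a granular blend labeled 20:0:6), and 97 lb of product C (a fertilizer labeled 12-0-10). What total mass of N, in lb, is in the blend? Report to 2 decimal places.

N mass = 7%×99 + 20%×60.5 + 12%×97 = 30.67 lb.

30.67 lb N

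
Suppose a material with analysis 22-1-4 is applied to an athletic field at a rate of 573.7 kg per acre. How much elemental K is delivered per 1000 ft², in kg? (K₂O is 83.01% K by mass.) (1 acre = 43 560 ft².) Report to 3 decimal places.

0.437 kg K per thousand sq ft

K₂O per acre = 573.7 × 4% = 22.948 kg.
Elemental K = 22.948 × 0.8301 = 19.0491 kg per acre.
Convert to per 1000 ft²: 19.0491 × 0.0229568 = 0.437308 kg.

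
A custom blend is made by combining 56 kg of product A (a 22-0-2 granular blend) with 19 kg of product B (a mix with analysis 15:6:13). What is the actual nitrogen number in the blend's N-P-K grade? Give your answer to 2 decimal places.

20.23% N

Total mass = 56 + 19 = 75 kg.
N mass = 22%×56 + 15%×19 = 15.17 kg.
% N = 15.17 / 75 = 20.2267%.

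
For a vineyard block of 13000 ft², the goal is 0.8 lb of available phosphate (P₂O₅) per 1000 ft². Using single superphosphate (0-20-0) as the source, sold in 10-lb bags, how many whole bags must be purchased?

Product per 1000 ft² = 0.8 / 20% = 4 lb.
Total product = 4 × 13000 / 1000 = 52 lb.
Bags = ⌈52 / 10⌉ = 6.

6 bags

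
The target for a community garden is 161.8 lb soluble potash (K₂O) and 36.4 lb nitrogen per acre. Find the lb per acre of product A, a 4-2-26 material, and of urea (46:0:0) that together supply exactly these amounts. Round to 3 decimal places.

622.308 lb product A, 25.017 lb urea

Per-acre balance (a = product A, b = urea):
K₂O: 0.26·a + 0·b = 161.8
N: 0.04·a + 0.46·b = 36.4
Eliminate b: (row1) − 0/0.46·(row2) → 0.26·a = 161.8, so a = 622.3077.
Then b = (36.4 − 0.04·622.3077) / 0.46 = 25.0167.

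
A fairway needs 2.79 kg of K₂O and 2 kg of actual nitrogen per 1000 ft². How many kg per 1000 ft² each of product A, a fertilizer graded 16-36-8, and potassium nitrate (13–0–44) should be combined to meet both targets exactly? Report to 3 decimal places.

8.622 kg product A, 4.773 kg potassium nitrate

Per-1000 ft² balance (a = product A, b = potassium nitrate):
K₂O: 0.08·a + 0.44·b = 2.79
N: 0.16·a + 0.13·b = 2
Eliminate a: (row1) − 0.08/0.16·(row2) → 0.375·b = 1.79, so b = 4.77333.
Back-substitute: a = (2.79 − 0.44·4.77333) / 0.08 = 8.62167.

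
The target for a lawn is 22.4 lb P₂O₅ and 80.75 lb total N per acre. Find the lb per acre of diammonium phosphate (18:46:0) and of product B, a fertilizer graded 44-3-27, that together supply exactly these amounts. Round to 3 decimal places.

37.734 lb diammonium phosphate, 168.086 lb product B

Let a = lb of diammonium phosphate, b = lb of product B (per acre).
P₂O₅: 0.46·a + 0.03·b = 22.4
N: 0.18·a + 0.44·b = 80.75
From row1: a = (22.4 − 0.03·b) / 0.46.
Into row2: 0.18·(22.4 − 0.03·b)/0.46 + 0.44·b = 80.75 → b = 168.0863, a = 37.7335.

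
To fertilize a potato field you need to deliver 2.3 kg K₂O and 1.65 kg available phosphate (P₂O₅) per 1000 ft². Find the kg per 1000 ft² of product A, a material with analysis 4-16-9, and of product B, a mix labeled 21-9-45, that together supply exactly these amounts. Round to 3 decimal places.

8.380 kg product A, 3.435 kg product B

Per-1000 ft² balance (a = product A, b = product B):
K₂O: 0.09·a + 0.45·b = 2.3
P₂O₅: 0.16·a + 0.09·b = 1.65
Eliminate b: (row1) − 0.45/0.09·(row2) → -0.71·a = -5.95, so a = 8.38028.
Then b = (1.65 − 0.16·8.38028) / 0.09 = 3.43505.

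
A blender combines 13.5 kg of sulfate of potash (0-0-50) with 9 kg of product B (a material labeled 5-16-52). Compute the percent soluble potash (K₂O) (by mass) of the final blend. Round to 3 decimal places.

50.800% K₂O

Total mass = 13.5 + 9 = 22.5 kg.
K₂O mass = 50%×13.5 + 52%×9 = 11.43 kg.
% K₂O = 11.43 / 22.5 = 50.8%.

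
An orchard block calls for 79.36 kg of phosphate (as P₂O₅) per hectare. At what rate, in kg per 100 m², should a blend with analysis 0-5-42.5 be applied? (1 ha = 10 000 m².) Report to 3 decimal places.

Product per hectare = 79.36 / 5% = 1587.2 kg.
Convert to per 100 m²: 1587.2 × 0.01 = 15.872 kg.

15.872 kg of product per hundred sq m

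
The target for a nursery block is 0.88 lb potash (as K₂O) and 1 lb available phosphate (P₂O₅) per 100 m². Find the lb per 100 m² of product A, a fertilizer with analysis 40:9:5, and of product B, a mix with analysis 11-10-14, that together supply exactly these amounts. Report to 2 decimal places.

Let a = lb of product A, b = lb of product B (per 100 m²).
K₂O: 0.05·a + 0.14·b = 0.88
P₂O₅: 0.09·a + 0.1·b = 1
Solving simultaneously: a = 6.84211, b = 3.84211.

6.84 lb product A, 3.84 lb product B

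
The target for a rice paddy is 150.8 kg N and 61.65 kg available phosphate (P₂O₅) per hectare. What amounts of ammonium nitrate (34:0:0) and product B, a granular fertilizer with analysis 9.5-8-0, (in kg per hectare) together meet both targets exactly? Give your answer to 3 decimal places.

228.208 kg ammonium nitrate, 770.625 kg product B

Let a = kg of ammonium nitrate, b = kg of product B (per hectare).
N: 0.34·a + 0.095·b = 150.8
P₂O₅: 0·a + 0.08·b = 61.65
Solving simultaneously: a = 228.2077, b = 770.625.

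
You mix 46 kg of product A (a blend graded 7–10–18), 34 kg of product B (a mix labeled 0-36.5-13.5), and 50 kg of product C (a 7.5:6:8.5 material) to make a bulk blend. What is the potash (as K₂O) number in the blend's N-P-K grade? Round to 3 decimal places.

Total mass = 46 + 34 + 50 = 130 kg.
K₂O mass = 18%×46 + 13.5%×34 + 8.5%×50 = 17.12 kg.
% K₂O = 17.12 / 130 = 13.1692%.

13.169% K₂O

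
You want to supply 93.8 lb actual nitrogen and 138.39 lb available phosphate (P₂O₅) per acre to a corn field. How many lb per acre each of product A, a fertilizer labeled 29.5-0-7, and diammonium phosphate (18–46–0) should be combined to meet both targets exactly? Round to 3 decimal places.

Let a = lb of product A, b = lb of diammonium phosphate (per acre).
N: 0.295·a + 0.18·b = 93.8
P₂O₅: 0·a + 0.46·b = 138.39
Solving simultaneously: a = 134.3979, b = 300.8478.

134.398 lb product A, 300.848 lb diammonium phosphate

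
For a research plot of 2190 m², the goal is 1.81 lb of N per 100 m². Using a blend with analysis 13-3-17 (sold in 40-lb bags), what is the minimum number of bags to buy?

8 bags

Product per 100 m² = 1.81 / 13% = 13.9231 lb.
Total product = 13.9231 × 2190 / 100 = 304.915 lb.
Bags = ⌈304.915 / 40⌉ = 8.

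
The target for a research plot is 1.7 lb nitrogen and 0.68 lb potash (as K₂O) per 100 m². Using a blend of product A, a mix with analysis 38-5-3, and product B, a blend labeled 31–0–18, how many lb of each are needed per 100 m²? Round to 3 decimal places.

Per-100 m² balance (a = product A, b = product B):
N: 0.38·a + 0.31·b = 1.7
K₂O: 0.03·a + 0.18·b = 0.68
From row1: a = (1.7 − 0.31·b) / 0.38.
Into row2: 0.03·(1.7 − 0.31·b)/0.38 + 0.18·b = 0.68 → b = 3.50931, a = 1.61083.

1.611 lb product A, 3.509 lb product B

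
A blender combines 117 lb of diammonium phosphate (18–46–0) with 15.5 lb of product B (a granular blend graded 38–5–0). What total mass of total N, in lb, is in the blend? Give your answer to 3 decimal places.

N mass = 18%×117 + 38%×15.5 = 26.95 lb.

26.950 lb N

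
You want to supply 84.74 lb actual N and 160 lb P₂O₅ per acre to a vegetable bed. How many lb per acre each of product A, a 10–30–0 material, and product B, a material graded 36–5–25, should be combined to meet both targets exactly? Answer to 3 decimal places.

Per-acre balance (a = product A, b = product B):
N: 0.1·a + 0.36·b = 84.74
P₂O₅: 0.3·a + 0.05·b = 160
Eliminate b: (row1) − 0.36/0.05·(row2) → -2.06·a = -1067.26, so a = 518.0874.
Then b = (160 − 0.3·518.0874) / 0.05 = 91.4757.

518.087 lb product A, 91.476 lb product B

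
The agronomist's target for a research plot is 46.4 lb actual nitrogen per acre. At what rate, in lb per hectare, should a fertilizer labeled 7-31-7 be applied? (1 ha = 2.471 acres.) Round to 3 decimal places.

1637.920 lb of product per hectare

Product per acre = 46.4 / 7% = 662.857 lb.
Convert to per hectare: 662.857 × 2.471 = 1637.92 lb.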